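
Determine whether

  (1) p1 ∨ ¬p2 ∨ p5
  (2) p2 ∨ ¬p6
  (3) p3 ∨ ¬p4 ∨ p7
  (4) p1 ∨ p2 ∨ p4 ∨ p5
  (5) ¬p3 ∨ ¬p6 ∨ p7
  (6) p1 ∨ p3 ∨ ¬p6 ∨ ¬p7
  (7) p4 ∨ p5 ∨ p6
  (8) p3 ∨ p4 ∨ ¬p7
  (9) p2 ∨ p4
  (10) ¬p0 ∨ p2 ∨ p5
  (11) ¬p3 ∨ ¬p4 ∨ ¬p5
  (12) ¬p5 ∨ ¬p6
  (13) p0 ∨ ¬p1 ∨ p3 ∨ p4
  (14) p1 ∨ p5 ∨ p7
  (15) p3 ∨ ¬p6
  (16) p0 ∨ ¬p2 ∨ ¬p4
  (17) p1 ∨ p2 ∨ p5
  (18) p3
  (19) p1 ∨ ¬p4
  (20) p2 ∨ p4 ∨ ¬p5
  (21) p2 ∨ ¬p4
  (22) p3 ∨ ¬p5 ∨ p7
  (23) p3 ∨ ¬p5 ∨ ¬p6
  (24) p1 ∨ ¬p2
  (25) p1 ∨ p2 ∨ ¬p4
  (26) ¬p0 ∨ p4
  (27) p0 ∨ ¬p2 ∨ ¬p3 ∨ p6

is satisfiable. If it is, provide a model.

Unit clause (p3) forces p3 = True.
Set p0 = True.
  then (¬p0 ∨ p4) forces p4 = True.
  then (¬p3 ∨ ¬p4 ∨ ¬p5) forces p5 = False.
  then (p1 ∨ ¬p4) forces p1 = True.
  then (p2 ∨ ¬p4) forces p2 = True.
Set p6 = False.
Set p7 = False.
All clauses satisfied.

p0 = True, p1 = True, p2 = True, p3 = True, p4 = True, p5 = False, p6 = False, p7 = False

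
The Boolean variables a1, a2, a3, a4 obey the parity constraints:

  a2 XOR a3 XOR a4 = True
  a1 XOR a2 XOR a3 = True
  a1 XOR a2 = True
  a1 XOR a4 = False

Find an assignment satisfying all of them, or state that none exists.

a1 = True, a2 = False, a3 = False, a4 = True

a2 XOR a3 XOR a4 = F XOR F XOR T = True ✓
a1 XOR a2 XOR a3 = T XOR F XOR F = True ✓
a1 XOR a2 = T XOR F = True ✓
a1 XOR a4 = T XOR T = False ✓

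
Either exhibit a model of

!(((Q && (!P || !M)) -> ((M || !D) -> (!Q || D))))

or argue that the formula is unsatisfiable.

P = False, D = False, M = False, Q = True

  !(((Q && (!P || !M)) -> ((M || !D) -> (!Q || D)))) = True
    (Q && (!P || !M)) -> ((M || !D) -> (!Q || D)) = False
      Q && (!P || !M) = True
        !P || !M = True
          !P = True
          !M = True
      (M || !D) -> (!Q || D) = False
        M || !D = True
          !D = True
        !Q || D = False
          !Q = False
The formula evaluates to True.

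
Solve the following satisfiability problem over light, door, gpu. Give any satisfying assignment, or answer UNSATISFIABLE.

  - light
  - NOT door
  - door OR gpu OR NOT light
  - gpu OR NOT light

light = True; door = False; gpu = True

Unit clause (light) forces light = True.
Unit clause (NOT door) forces door = False.
In (door OR gpu OR NOT light) only gpu is left, so gpu = True.
Check each clause:
  (light): light holds.
  (NOT door): NOT door holds.
  (door OR gpu OR NOT light): gpu holds.
  (gpu OR NOT light): gpu holds.
All clauses satisfied.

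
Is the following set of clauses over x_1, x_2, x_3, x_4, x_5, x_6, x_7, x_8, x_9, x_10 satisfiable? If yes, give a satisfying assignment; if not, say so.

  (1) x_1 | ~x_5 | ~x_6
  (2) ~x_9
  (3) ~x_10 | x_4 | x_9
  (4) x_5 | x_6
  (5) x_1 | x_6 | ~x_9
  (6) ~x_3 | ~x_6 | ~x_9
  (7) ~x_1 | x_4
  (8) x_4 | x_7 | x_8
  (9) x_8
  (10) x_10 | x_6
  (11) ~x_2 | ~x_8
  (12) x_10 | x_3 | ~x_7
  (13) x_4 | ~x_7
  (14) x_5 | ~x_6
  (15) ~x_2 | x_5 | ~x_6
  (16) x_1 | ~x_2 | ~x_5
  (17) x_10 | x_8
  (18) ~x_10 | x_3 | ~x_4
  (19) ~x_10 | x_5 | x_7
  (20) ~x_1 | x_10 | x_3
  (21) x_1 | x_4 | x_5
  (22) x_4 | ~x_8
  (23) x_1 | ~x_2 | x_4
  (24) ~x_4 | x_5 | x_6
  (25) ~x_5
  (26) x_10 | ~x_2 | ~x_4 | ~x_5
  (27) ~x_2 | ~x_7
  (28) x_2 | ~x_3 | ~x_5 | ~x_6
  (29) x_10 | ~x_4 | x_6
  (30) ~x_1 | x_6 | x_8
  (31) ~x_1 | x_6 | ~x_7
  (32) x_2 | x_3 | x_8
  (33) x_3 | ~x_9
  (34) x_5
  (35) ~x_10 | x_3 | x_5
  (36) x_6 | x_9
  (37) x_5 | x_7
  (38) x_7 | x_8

Case x_5 = True:
  Clause (~x_5) is falsified — contradiction.
Case x_5 = False:
  Clause (x_5) is falsified — contradiction.
Both cases fail, so the formula is unsatisfiable.

No satisfying assignment exists.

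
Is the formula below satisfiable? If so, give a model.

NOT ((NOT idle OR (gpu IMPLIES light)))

light=F; gpu=T; idle=T

  NOT ((NOT idle OR (gpu IMPLIES light))) = True
    NOT idle OR (gpu IMPLIES light) = False
      NOT idle = False
      gpu IMPLIES light = False
The formula evaluates to True.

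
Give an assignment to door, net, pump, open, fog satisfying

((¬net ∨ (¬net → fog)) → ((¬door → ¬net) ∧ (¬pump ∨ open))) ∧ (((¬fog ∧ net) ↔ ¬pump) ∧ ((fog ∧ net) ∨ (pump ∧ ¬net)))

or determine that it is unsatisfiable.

door = True, net = True, pump = True, open = True, fog = True

  (¬net ∨ (¬net → fog)) → ((¬door → ¬net) ∧ (¬pump ∨ open)) = True
    ¬net ∨ (¬net → fog) = True
      ¬net = False
      ¬net → fog = True
        ¬net = False
    (¬door → ¬net) ∧ (¬pump ∨ open) = True
      ¬door → ¬net = True
        ¬door = False
        ¬net = False
      ¬pump ∨ open = True
        ¬pump = False
  ((¬fog ∧ net) ↔ ¬pump) ∧ ((fog ∧ net) ∨ (pump ∧ ¬net)) = True
    (¬fog ∧ net) ↔ ¬pump = True
      ¬fog ∧ net = False
        ¬fog = False
      ¬pump = False
    (fog ∧ net) ∨ (pump ∧ ¬net) = True
      fog ∧ net = True
      pump ∧ ¬net = False
        ¬net = False
Both conjuncts True, so the formula holds.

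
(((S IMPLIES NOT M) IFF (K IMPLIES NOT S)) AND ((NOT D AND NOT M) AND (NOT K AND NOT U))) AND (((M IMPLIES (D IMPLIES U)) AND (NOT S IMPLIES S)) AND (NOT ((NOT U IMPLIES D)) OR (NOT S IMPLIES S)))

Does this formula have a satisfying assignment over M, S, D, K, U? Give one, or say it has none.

M = False, S = True, D = False, K = False, U = False

  ((S IMPLIES NOT M) IFF (K IMPLIES NOT S)) AND ((NOT D AND NOT M) AND (NOT K AND NOT U)) = True
    (S IMPLIES NOT M) IFF (K IMPLIES NOT S) = True
      S IMPLIES NOT M = True
        NOT M = True
      K IMPLIES NOT S = True
        NOT S = False
    (NOT D AND NOT M) AND (NOT K AND NOT U) = True
      NOT D AND NOT M = True
        NOT D = True
        NOT M = True
      NOT K AND NOT U = True
        NOT K = True
        NOT U = True
  ((M IMPLIES (D IMPLIES U)) AND (NOT S IMPLIES S)) AND (NOT ((NOT U IMPLIES D)) OR (NOT S IMPLIES S)) = True
    (M IMPLIES (D IMPLIES U)) AND (NOT S IMPLIES S) = True
      M IMPLIES (D IMPLIES U) = True
        D IMPLIES U = True
      NOT S IMPLIES S = True
        NOT S = False
    NOT ((NOT U IMPLIES D)) OR (NOT S IMPLIES S) = True
      NOT ((NOT U IMPLIES D)) = True
        NOT U IMPLIES D = False
          NOT U = True
      NOT S IMPLIES S = True
        NOT S = False
Both conjuncts True, so the formula holds.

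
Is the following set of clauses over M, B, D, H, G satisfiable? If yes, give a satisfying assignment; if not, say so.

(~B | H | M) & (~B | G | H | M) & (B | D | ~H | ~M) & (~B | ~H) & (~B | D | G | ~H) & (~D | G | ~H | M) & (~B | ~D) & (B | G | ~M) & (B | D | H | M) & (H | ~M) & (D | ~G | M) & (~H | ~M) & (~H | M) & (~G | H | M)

M: False, B: False, D: True, H: False, G: False

Set M = False.
  then (~H | M) forces H = False.
  then (~G | H | M) forces G = False.
  then (~B | H | M) forces B = False.
  then (B | D | H | M) forces D = True.
All clauses satisfied.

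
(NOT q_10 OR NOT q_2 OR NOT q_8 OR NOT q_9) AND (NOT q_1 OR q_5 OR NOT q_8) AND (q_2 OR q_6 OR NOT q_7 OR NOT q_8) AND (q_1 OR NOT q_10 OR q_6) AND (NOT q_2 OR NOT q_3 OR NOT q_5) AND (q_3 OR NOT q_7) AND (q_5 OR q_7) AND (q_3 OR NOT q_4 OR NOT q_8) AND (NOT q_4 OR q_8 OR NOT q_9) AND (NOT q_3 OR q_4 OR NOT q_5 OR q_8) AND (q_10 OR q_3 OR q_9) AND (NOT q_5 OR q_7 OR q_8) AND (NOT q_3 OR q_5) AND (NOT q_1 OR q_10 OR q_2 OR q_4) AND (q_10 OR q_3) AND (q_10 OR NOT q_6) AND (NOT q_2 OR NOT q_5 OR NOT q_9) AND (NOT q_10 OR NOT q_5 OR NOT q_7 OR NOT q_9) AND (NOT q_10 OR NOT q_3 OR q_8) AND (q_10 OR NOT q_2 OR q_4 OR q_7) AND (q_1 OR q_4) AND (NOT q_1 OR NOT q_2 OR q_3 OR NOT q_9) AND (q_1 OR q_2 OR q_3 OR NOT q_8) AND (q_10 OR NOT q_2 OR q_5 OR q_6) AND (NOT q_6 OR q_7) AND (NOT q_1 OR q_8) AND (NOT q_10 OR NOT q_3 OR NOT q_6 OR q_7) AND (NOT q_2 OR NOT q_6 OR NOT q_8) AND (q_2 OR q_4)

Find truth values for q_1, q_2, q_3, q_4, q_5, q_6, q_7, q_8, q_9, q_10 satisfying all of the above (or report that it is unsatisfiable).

Set q_1 = True.
  then (NOT q_1 OR q_8) forces q_8 = True.
  then (NOT q_1 OR q_5 OR NOT q_8) forces q_5 = True.
Set q_2 = False.
  then (q_2 OR q_4) forces q_4 = True.
  then (q_3 OR NOT q_4 OR NOT q_8) forces q_3 = True.
Set q_6 = False.
  then (q_2 OR q_6 OR NOT q_7 OR NOT q_8) forces q_7 = False.
Set q_9 = False.
Set q_10 = True.
All clauses satisfied.

q_1=T, q_2=F, q_3=T, q_4=T, q_5=T, q_6=F, q_7=F, q_8=T, q_9=F, q_10=T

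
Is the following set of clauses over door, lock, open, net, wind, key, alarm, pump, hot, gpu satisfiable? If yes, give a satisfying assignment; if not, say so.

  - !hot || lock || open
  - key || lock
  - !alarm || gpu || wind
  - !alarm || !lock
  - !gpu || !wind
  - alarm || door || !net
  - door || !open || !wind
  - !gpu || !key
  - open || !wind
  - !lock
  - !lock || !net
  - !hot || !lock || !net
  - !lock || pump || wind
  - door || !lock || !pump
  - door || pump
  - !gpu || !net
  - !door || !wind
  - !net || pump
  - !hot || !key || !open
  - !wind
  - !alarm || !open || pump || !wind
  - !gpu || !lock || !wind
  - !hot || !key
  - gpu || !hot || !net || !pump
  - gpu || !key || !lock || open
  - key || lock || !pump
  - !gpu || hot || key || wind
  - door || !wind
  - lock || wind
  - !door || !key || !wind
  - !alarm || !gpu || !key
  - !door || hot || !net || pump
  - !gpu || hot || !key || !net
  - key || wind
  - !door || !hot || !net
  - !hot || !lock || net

Case wind = True:
  Clause (!wind) is falsified — contradiction.
Case wind = False:
  (!lock) forces lock = False.
  Clause (lock || wind) is falsified — contradiction.
Both cases fail, so the formula is unsatisfiable.

Unsatisfiable — no assignment works.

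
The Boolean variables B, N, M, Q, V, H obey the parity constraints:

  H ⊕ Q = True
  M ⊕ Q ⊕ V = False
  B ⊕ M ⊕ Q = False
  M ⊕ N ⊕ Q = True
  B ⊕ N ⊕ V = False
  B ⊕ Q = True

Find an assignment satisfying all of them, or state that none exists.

B = True; N = False; M = True; Q = False; V = True; H = True

H ⊕ Q = T ⊕ F = True ✓
M ⊕ Q ⊕ V = T ⊕ F ⊕ T = False ✓
B ⊕ M ⊕ Q = T ⊕ T ⊕ F = False ✓
M ⊕ N ⊕ Q = T ⊕ F ⊕ F = True ✓
B ⊕ N ⊕ V = T ⊕ F ⊕ T = False ✓
B ⊕ Q = T ⊕ F = True ✓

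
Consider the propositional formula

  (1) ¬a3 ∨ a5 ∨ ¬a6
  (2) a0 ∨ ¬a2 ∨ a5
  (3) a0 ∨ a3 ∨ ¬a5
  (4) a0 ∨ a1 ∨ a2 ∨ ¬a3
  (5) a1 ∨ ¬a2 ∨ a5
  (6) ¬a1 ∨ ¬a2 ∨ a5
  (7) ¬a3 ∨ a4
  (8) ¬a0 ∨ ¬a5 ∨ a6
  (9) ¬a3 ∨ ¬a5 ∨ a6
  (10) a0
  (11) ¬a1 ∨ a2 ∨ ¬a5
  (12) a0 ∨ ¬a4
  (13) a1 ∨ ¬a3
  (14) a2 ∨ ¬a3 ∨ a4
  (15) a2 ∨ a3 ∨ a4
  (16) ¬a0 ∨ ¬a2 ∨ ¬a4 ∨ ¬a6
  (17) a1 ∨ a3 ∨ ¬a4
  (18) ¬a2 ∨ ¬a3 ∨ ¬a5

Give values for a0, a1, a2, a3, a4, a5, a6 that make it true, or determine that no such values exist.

a0: True, a1: False, a2: True, a3: False, a4: False, a5: True, a6: True

Unit clause (a0) forces a0 = True.
Set a1 = False.
  then (a1 ∨ ¬a3) forces a3 = False.
  then (a1 ∨ a3 ∨ ¬a4) forces a4 = False.
  then (a2 ∨ a3 ∨ a4) forces a2 = True.
  then (a1 ∨ ¬a2 ∨ a5) forces a5 = True.
  then (¬a0 ∨ ¬a5 ∨ a6) forces a6 = True.
All clauses satisfied.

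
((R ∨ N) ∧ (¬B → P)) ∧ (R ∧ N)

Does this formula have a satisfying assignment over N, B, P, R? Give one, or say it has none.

N: True, B: False, P: True, R: True

  (R ∨ N) ∧ (¬B → P) = True
    R ∨ N = True
    ¬B → P = True
      ¬B = True
  R ∧ N = True
Both conjuncts True, so the formula holds.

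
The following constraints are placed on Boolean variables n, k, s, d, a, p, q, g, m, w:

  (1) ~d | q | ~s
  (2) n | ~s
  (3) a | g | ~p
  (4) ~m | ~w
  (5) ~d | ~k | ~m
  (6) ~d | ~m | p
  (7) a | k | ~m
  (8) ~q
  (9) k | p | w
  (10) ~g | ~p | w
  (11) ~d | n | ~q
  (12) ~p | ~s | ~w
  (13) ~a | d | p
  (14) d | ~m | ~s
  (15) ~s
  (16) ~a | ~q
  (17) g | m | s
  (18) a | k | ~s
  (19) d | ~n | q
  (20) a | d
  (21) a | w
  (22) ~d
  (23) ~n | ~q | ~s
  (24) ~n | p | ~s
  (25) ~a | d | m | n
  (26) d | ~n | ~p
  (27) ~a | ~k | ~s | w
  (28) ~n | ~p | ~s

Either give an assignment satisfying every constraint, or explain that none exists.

n = False; k = False; s = False; d = False; a = True; p = True; q = False; g = False; m = True; w = False

Unit clause (~q) forces q = False.
Unit clause (~s) forces s = False.
Unit clause (~d) forces d = False.
In (d | ~n | q) only ~n is left, so n = False.
In (a | d) only a is left, so a = True.
In (~a | d | m | n) only m is left, so m = True.
In (~m | ~w) only ~w is left, so w = False.
In (~a | d | p) only p is left, so p = True.
In (~g | ~p | w) only ~g is left, so g = False.
Set k = False.
All clauses satisfied.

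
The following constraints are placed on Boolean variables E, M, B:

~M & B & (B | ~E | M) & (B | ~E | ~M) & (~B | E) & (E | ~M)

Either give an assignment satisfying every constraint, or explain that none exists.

E = True; M = False; B = True

Unit clause (~M) forces M = False.
Unit clause (B) forces B = True.
In (~B | E) only E is left, so E = True.
Check each clause:
  (~M): ~M holds.
  (B): B holds.
  (B | ~E | M): B holds.
  (B | ~E | ~M): B holds.
  (~B | E): E holds.
  (E | ~M): E holds.
All clauses satisfied.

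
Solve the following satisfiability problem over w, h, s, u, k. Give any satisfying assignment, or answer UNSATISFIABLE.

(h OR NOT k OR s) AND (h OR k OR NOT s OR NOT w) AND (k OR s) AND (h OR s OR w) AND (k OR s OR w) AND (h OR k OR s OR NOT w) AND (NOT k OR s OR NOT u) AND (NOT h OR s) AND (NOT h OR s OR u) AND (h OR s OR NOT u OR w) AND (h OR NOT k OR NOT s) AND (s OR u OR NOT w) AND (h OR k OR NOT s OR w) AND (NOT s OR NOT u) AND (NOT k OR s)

w = True, h = True, s = True, u = False, k = False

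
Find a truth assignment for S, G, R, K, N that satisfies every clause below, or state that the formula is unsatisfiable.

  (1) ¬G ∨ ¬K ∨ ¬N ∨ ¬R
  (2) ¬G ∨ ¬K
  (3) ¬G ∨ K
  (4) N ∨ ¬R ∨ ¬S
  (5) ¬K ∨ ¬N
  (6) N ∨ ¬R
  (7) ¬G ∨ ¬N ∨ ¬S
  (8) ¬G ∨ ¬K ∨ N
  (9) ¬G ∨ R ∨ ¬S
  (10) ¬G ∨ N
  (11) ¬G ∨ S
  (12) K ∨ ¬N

S=T, G=F, R=F, K=F, N=F

Set S = True.
Try G = True:
  (¬G ∨ ¬K) forces K = False.
  clause (¬G ∨ K) is falsified — backtrack.
So G = False.
Set R = False.
Set K = False.
  then (K ∨ ¬N) forces N = False.
All clauses satisfied.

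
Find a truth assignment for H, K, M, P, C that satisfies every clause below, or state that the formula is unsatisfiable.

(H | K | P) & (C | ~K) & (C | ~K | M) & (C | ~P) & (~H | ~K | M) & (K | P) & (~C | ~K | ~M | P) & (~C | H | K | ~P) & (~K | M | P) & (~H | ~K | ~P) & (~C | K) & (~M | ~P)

H = False, K = True, M = False, P = True, C = True

Set H = False.
Try K = False:
  (H | K | P) forces P = True.
  (C | ~P) forces C = True.
  clause (~C | H | K | ~P) is falsified — backtrack.
So K = True.
  then (C | ~K) forces C = True.
Set M = False.
  then (~K | M | P) forces P = True.
All clauses satisfied.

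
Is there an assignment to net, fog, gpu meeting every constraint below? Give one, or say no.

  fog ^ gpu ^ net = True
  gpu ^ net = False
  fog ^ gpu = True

net=F, fog=T, gpu=F

fog ^ gpu ^ net = T ^ F ^ F = True ✓
gpu ^ net = F ^ F = False ✓
fog ^ gpu = T ^ F = True ✓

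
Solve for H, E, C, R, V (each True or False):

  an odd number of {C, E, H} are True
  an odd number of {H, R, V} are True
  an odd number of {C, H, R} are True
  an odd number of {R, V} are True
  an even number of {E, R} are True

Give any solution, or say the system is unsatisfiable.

H = False; E = True; C = False; R = True; V = False

{C, E, H}: 1 true → odd ✓
{H, R, V}: 1 true → odd ✓
{C, H, R}: 1 true → odd ✓
{R, V}: 1 true → odd ✓
{E, R}: 2 true → even ✓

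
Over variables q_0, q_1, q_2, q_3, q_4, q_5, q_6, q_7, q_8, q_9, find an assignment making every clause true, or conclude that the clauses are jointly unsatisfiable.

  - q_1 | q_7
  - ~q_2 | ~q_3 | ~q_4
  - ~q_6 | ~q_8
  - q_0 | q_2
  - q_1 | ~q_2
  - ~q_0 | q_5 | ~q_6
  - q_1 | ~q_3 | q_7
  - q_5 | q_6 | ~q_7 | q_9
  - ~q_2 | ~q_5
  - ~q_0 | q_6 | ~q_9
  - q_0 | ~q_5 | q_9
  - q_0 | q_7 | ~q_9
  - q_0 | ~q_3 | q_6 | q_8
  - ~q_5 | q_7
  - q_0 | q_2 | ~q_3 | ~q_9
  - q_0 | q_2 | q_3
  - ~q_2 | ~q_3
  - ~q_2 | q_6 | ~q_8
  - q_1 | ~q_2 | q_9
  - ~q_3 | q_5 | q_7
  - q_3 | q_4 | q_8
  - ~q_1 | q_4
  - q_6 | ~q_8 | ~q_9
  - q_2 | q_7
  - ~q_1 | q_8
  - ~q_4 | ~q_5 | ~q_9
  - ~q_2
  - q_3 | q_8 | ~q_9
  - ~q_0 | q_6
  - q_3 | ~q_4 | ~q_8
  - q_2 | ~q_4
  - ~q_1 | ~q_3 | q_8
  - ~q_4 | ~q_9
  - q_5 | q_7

Unit clause (~q_2) forces q_2 = False.
In (q_2 | ~q_4) only ~q_4 is left, so q_4 = False.
In (q_0 | q_2) only q_0 is left, so q_0 = True.
In (~q_1 | q_4) only ~q_1 is left, so q_1 = False.
In (q_2 | q_7) only q_7 is left, so q_7 = True.
In (~q_0 | q_6) only q_6 is left, so q_6 = True.
In (~q_6 | ~q_8) only ~q_8 is left, so q_8 = False.
In (~q_0 | q_5 | ~q_6) only q_5 is left, so q_5 = True.
In (q_3 | q_4 | q_8) only q_3 is left, so q_3 = True.
Set q_9 = True.
All clauses satisfied.

q_0=T, q_1=F, q_2=F, q_3=T, q_4=F, q_5=T, q_6=T, q_7=T, q_8=F, q_9=T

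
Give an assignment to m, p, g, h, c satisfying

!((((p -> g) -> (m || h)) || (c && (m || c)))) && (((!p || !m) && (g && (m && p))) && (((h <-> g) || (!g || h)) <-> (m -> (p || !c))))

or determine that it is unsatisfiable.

Unsatisfiable

Case m = True: the conjunct !((((p -> g) -> (m || h)) || (c && (m || c)))) becomes !((True || c)) = False.
Case m = False: the conjunct m is False.
Both cases fail — unsatisfiable.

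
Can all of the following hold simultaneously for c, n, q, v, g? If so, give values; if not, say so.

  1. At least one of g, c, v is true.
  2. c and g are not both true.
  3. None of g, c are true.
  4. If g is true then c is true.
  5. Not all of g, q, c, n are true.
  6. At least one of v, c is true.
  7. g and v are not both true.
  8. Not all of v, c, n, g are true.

c = False; n = False; q = False; v = True; g = False

  (1) {g, c, v}: 1 true — at least one ✓
  (2) c=F, g=F — not both ✓
  (3) {g, c}: 0 true — none ✓
  (4) g=F ⇒ c: vacuous ✓
  (5) {g, q, c, n}: 0/4 true — not all ✓
  (6) {v, c}: 1 true — at least one ✓
  (7) g=F, v=T — not both ✓
  (8) {v, c, n, g}: 1/4 true — not all ✓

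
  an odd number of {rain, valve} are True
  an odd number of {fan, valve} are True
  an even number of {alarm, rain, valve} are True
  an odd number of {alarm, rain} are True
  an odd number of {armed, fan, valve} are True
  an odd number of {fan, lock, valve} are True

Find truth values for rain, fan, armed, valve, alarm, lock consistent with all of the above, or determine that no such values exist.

rain = False, fan = False, armed = False, valve = True, alarm = True, lock = False

{rain, valve}: 1 true → odd ✓
{fan, valve}: 1 true → odd ✓
{alarm, rain, valve}: 2 true → even ✓
{alarm, rain}: 1 true → odd ✓
{armed, fan, valve}: 1 true → odd ✓
{fan, lock, valve}: 1 true → odd ✓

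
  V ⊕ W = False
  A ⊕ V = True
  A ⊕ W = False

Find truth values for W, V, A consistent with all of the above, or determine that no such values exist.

Adding constraints 1, 2, 3 mod 2: every variable appears an even number of times on the left, so the left side is 0.
But the right sides sum to 1 (mod 2). 0 ≠ 1 — the system is inconsistent.

Unsatisfiable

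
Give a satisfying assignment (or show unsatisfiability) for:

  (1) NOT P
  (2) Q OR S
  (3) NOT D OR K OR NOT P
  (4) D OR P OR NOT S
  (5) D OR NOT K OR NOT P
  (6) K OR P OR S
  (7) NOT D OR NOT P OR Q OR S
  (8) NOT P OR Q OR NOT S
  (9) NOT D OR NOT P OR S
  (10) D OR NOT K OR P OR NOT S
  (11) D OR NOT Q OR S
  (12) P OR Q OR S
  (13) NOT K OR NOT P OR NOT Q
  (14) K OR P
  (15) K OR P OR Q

D: True; P: False; S: False; Q: True; K: True

Unit clause (NOT P) forces P = False.
In (K OR P) only K is left, so K = True.
Set D = True.
Set S = False.
  then (Q OR S) forces Q = True.
All clauses satisfied.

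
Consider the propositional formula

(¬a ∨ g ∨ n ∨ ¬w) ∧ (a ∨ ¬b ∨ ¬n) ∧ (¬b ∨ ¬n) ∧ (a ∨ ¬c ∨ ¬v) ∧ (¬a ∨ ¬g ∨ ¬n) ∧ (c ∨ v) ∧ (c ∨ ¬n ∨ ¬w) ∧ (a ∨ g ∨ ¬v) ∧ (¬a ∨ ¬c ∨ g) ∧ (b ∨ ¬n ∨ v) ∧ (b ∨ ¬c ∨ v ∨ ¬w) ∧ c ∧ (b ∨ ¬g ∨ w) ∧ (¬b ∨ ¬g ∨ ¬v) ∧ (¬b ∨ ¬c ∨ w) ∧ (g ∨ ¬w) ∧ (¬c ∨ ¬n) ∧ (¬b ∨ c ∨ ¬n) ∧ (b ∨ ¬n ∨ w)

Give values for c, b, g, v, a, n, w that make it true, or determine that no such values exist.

c: True, b: True, g: True, v: False, a: False, n: False, w: True

Unit clause (c) forces c = True.
In (¬c ∨ ¬n) only ¬n is left, so n = False.
Set b = True.
  then (¬b ∨ ¬c ∨ w) forces w = True.
  then (g ∨ ¬w) forces g = True.
  then (¬b ∨ ¬g ∨ ¬v) forces v = False.
Set a = False.
All clauses satisfied.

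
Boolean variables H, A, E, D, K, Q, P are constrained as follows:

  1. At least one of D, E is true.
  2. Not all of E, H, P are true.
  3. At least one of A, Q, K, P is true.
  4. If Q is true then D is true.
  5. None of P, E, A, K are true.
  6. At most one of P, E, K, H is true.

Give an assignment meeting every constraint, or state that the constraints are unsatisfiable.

H: False; A: False; E: False; D: True; K: False; Q: True; P: False

  (1) {D, E}: 1 true — at least one ✓
  (2) {E, H, P}: 0/3 true — not all ✓
  (3) {A, Q, K, P}: 1 true — at least one ✓
  (4) Q=T ⇒ D: T ✓
  (5) {P, E, A, K}: 0 true — none ✓
  (6) {P, E, K, H}: 0 true — at most one ✓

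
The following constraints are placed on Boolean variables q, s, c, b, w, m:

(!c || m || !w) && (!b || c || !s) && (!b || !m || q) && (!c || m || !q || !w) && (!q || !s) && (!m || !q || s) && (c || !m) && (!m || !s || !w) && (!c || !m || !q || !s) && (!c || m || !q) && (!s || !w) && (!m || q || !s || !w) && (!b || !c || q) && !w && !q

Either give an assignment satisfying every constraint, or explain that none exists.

q: False, s: True, c: False, b: False, w: False, m: False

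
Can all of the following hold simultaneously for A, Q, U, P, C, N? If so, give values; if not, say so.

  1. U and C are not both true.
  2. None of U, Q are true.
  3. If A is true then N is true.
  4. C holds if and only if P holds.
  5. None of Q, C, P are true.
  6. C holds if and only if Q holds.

A = False, Q = False, U = False, P = False, C = False, N = True

  (1) U=F, C=F — not both ✓
  (2) {U, Q}: 0 true — none ✓
  (3) A=F ⇒ N: vacuous ✓
  (4) C=F, P=F — same ✓
  (5) {Q, C, P}: 0 true — none ✓
  (6) C=F, Q=F — same ✓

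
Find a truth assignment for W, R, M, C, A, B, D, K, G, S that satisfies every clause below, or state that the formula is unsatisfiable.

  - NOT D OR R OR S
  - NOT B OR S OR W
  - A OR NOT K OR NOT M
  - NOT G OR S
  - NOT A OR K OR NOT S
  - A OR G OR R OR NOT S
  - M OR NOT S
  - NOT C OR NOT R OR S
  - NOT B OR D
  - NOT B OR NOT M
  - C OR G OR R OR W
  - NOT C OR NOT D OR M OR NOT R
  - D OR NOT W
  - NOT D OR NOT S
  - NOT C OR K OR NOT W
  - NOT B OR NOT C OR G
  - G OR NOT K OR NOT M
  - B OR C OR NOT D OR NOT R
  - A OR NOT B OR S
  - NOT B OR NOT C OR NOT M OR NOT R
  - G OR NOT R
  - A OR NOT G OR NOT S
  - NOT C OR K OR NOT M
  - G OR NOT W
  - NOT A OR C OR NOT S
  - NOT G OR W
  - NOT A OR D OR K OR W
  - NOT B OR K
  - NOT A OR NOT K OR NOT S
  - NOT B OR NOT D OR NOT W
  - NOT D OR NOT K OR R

W: False, R: False, M: False, C: True, A: False, B: False, D: False, K: True, G: False, S: False

Try W = True:
  (D OR NOT W) forces D = True.
  (NOT D OR NOT S) forces S = False.
  (NOT D OR R OR S) forces R = True.
  (NOT G OR S) forces G = False.
  clause (G OR NOT R) is falsified — backtrack.
So W = False.
  then (NOT G OR W) forces G = False.
  then (G OR NOT R) forces R = False.
  then (C OR G OR R OR W) forces C = True.
  then (NOT B OR NOT C OR G) forces B = False.
Set M = False.
  then (M OR NOT S) forces S = False.
  then (NOT D OR R OR S) forces D = False.
Set A = False.
Set K = True.
All clauses satisfied.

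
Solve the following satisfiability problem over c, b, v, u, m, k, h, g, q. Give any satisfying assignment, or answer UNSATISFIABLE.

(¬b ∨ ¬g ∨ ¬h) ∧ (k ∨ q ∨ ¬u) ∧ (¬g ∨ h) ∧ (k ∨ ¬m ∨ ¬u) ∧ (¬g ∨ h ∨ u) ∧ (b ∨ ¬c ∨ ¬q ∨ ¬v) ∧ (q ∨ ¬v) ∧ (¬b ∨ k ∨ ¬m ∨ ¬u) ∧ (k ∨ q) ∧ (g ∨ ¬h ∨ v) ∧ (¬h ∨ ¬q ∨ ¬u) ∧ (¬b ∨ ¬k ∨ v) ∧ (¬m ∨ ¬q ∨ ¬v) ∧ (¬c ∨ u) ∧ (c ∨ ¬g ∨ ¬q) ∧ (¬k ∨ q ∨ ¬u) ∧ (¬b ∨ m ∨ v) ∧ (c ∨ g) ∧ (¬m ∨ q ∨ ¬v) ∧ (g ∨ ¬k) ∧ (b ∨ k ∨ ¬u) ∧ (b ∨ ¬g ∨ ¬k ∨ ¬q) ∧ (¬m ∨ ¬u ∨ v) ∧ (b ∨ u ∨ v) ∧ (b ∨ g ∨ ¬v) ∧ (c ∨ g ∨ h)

Set c = True.
  then (¬c ∨ u) forces u = True.
Set b = True.
Try v = False:
  (¬b ∨ ¬k ∨ v) forces k = False.
  (k ∨ q ∨ ¬u) forces q = True.
  (k ∨ ¬m ∨ ¬u) forces m = False.
  clause (¬b ∨ m ∨ v) is falsified — backtrack.
So v = True.
  then (q ∨ ¬v) forces q = True.
  then (¬h ∨ ¬q ∨ ¬u) forces h = False.
  then (¬m ∨ ¬q ∨ ¬v) forces m = False.
  then (¬g ∨ h) forces g = False.
  then (g ∨ ¬k) forces k = False.
All clauses satisfied.

c = True, b = True, v = True, u = True, m = False, k = False, h = False, g = False, q = True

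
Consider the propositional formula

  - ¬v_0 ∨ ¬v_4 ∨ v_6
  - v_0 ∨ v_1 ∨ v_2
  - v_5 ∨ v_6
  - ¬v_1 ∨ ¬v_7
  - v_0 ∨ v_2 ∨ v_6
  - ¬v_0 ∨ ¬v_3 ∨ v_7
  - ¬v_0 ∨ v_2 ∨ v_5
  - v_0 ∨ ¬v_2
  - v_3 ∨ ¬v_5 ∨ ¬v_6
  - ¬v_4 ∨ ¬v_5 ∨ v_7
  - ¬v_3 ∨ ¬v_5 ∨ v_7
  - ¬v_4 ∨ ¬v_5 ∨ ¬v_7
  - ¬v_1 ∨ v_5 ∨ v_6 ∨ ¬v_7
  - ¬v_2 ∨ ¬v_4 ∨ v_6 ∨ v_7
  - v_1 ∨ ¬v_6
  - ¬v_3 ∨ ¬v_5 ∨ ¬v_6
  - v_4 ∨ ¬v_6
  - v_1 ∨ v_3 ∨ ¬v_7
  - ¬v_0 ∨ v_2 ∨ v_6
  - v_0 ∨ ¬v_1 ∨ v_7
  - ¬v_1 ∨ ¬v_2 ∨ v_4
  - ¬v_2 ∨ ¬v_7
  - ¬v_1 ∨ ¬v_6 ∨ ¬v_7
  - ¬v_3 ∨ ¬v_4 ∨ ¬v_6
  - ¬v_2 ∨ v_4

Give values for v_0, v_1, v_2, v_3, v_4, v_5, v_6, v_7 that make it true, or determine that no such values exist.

Try v_0 = False:
  (v_0 ∨ ¬v_2) forces v_2 = False.
  (v_0 ∨ v_1 ∨ v_2) forces v_1 = True.
  (¬v_1 ∨ ¬v_7) forces v_7 = False.
  clause (v_0 ∨ ¬v_1 ∨ v_7) is falsified — backtrack.
So v_0 = True.
Set v_1 = True.
  then (¬v_1 ∨ ¬v_7) forces v_7 = False.
  then (¬v_0 ∨ ¬v_3 ∨ v_7) forces v_3 = False.
Set v_2 = True.
  then (¬v_1 ∨ ¬v_2 ∨ v_4) forces v_4 = True.
  then (¬v_0 ∨ ¬v_4 ∨ v_6) forces v_6 = True.
  then (v_3 ∨ ¬v_5 ∨ ¬v_6) forces v_5 = False.
All clauses satisfied.

v_0 = True, v_1 = True, v_2 = True, v_3 = False, v_4 = True, v_5 = False, v_6 = True, v_7 = False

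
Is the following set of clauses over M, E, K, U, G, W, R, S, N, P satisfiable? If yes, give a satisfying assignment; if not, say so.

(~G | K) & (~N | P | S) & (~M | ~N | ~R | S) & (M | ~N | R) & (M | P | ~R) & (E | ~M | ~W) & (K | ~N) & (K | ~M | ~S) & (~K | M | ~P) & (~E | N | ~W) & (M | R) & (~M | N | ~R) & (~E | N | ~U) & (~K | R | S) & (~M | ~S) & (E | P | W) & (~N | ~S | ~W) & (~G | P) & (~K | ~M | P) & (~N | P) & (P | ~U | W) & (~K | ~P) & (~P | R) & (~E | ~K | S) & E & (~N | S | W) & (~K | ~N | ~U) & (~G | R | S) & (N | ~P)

M = True, E = True, K = False, U = False, G = False, W = False, R = False, S = False, N = False, P = False

Unit clause (E) forces E = True.
Set M = True.
  then (~M | ~S) forces S = False.
  then (~E | ~K | S) forces K = False.
  then (~G | K) forces G = False.
  then (K | ~N) forces N = False.
  then (~E | N | ~W) forces W = False.
  then (~M | N | ~R) forces R = False.
  then (~E | N | ~U) forces U = False.
  then (~P | R) forces P = False.
All clauses satisfied.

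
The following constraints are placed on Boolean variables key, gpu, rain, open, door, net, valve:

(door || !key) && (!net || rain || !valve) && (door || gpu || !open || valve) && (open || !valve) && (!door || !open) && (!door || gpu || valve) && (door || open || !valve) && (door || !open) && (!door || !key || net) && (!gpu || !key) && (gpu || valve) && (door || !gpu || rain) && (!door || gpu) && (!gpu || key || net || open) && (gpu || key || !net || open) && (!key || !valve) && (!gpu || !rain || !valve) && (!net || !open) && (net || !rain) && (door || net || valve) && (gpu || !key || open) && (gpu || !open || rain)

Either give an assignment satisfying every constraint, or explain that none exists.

key=F, gpu=T, rain=T, open=F, door=T, net=T, valve=F

Try key = True:
  (door || !key) forces door = True.
  (!door || !open) forces open = False.
  (open || !valve) forces valve = False.
  (!door || gpu || valve) forces gpu = True.
  clause (!gpu || !key) is falsified — backtrack.
So key = False.
Set gpu = True.
Set rain = True.
  then (!gpu || !rain || !valve) forces valve = False.
  then (net || !rain) forces net = True.
  then (!net || !open) forces open = False.
Set door = True.
All clauses satisfied.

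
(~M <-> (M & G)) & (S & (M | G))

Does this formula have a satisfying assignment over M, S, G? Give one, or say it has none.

M: True; S: True; G: False

  ~M <-> (M & G) = True
    ~M = False
    M & G = False
  S & (M | G) = True
    M | G = True
Both conjuncts True, so the formula holds.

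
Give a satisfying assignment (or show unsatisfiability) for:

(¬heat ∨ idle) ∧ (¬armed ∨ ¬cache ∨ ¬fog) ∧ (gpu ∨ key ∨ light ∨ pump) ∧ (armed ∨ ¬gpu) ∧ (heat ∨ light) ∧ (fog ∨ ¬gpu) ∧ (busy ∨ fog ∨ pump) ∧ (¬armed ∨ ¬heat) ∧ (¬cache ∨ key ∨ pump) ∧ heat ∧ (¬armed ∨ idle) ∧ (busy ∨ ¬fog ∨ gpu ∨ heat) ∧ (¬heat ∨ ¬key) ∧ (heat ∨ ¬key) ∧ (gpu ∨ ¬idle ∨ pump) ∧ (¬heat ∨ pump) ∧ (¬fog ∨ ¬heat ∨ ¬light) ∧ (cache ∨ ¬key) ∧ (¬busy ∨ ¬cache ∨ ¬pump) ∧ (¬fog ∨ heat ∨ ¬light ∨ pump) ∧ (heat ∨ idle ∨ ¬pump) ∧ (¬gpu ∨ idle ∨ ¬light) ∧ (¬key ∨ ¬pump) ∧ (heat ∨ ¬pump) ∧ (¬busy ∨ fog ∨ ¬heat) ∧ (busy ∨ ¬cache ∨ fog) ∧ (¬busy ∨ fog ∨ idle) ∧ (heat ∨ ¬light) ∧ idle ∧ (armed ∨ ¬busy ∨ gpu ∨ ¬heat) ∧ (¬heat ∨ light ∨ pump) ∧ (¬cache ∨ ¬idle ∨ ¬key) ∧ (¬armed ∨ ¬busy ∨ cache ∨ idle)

light = False; busy = False; armed = False; cache = False; pump = True; gpu = False; fog = True; key = False; heat = True; idle = True

Unit clause (heat) forces heat = True.
In (¬heat ∨ ¬key) only ¬key is left, so key = False.
In (¬heat ∨ pump) only pump is left, so pump = True.
Unit clause (idle) forces idle = True.
In (¬armed ∨ ¬heat) only ¬armed is left, so armed = False.
In (armed ∨ ¬gpu) only ¬gpu is left, so gpu = False.
In (armed ∨ ¬busy ∨ gpu ∨ ¬heat) only ¬busy is left, so busy = False.
Set light = False.
Set cache = False.
Set fog = True.
All clauses satisfied.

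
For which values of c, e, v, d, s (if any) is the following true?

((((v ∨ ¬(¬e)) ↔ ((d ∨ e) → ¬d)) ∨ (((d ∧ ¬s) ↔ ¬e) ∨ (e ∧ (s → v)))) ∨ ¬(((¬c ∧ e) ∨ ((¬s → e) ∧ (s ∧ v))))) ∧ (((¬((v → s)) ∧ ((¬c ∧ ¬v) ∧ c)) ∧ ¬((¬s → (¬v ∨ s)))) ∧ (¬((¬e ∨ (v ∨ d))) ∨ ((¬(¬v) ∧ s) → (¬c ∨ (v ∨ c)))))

Case c = True: the conjunct ¬c is False.
Case c = False: the conjunct c is False.
Both cases fail — unsatisfiable.

No satisfying assignment exists.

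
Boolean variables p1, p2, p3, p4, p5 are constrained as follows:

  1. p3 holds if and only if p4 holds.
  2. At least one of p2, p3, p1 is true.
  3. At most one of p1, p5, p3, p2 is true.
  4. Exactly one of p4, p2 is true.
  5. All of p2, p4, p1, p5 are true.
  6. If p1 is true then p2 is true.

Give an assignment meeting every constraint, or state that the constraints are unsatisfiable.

Unsatisfiable — no assignment works.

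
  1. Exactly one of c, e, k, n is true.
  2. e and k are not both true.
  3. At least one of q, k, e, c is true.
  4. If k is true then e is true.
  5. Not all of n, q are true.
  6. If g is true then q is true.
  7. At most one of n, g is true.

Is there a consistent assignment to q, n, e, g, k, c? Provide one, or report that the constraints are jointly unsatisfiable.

q = True; n = False; e = True; g = True; k = False; c = False

  (1) {c, e, k, n}: 1 true — exactly one ✓
  (2) e=T, k=F — not both ✓
  (3) {q, k, e, c}: 2 true — at least one ✓
  (4) k=F ⇒ e: vacuous ✓
  (5) {n, q}: 1/2 true — not all ✓
  (6) g=T ⇒ q: T ✓
  (7) {n, g}: 1 true — at most one ✓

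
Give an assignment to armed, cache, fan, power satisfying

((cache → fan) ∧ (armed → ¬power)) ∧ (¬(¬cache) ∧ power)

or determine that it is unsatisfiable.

armed=F, cache=T, fan=T, power=T

  (cache → fan) ∧ (armed → ¬power) = True
    cache → fan = True
    armed → ¬power = True
      ¬power = False
  ¬(¬cache) ∧ power = True
    ¬(¬cache) = True
      ¬cache = False
Both conjuncts True, so the formula holds.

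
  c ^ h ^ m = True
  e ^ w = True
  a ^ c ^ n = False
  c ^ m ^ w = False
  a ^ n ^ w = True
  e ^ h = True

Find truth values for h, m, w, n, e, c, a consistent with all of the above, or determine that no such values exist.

Unsatisfiable — no assignment works.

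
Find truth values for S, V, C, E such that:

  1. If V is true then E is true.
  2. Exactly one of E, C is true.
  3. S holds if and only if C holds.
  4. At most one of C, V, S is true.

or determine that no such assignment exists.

S = False, V = True, C = False, E = True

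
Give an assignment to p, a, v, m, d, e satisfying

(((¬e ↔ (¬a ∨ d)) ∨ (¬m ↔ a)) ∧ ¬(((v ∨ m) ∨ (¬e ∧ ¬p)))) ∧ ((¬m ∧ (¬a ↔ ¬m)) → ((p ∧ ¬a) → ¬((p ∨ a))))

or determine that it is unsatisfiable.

p=T, a=T, v=F, m=F, d=T, e=F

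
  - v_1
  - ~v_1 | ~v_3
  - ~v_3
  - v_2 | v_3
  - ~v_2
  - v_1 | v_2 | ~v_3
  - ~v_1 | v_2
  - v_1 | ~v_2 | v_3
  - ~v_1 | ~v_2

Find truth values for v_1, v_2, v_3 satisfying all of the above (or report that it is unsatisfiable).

Case v_2 = True:
  Clause (~v_2) is falsified — contradiction.
Case v_2 = False:
  (v_1) forces v_1 = True.
  Clause (~v_1 | v_2) is falsified — contradiction.
Both cases fail, so the formula is unsatisfiable.

UNSATISFIABLE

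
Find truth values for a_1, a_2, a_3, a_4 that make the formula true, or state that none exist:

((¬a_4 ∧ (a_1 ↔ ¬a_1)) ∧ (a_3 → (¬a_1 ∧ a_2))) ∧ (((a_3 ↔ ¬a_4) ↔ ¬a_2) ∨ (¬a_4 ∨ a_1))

Unsatisfiable — no assignment works.

The conjunct a_1 ↔ ¬a_1 is unsatisfiable on its own:
  a_1=F: evaluates to False.
  a_1=T: evaluates to False.
So the whole conjunction is unsatisfiable.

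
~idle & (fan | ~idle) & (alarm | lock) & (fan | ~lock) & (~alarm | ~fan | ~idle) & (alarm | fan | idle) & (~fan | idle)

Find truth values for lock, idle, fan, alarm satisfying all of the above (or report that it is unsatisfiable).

lock = False, idle = False, fan = False, alarm = True

Unit clause (~idle) forces idle = False.
In (~fan | idle) only ~fan is left, so fan = False.
In (fan | ~lock) only ~lock is left, so lock = False.
In (alarm | fan | idle) only alarm is left, so alarm = True.
Check each clause:
  (~idle): ~idle holds.
  (fan | ~idle): ~idle holds.
  (alarm | lock): alarm holds.
  (fan | ~lock): ~lock holds.
  (~alarm | ~fan | ~idle): ~fan holds.
  (alarm | fan | idle): alarm holds.
  (~fan | idle): ~fan holds.
All clauses satisfied.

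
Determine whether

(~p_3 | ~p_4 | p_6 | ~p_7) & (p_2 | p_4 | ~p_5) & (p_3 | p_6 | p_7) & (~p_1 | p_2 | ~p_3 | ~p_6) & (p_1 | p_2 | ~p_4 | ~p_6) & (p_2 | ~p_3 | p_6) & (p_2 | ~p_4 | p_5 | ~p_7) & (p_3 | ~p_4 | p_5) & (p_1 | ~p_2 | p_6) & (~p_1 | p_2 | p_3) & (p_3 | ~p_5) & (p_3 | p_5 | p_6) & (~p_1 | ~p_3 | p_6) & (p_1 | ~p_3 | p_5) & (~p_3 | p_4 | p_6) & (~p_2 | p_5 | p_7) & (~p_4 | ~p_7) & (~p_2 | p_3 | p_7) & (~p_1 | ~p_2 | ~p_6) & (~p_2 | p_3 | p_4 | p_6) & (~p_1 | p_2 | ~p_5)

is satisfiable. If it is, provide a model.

p_1=F, p_2=F, p_3=F, p_4=F, p_5=F, p_6=T, p_7=T

Set p_1 = False.
Set p_2 = False.
Try p_3 = True:
  (p_2 | ~p_3 | p_6) forces p_6 = True.
  (p_1 | p_2 | ~p_4 | ~p_6) forces p_4 = False.
  (p_2 | p_4 | ~p_5) forces p_5 = False.
  clause (p_1 | ~p_3 | p_5) is falsified — backtrack.
So p_3 = False.
  then (p_3 | ~p_5) forces p_5 = False.
  then (p_3 | p_5 | p_6) forces p_6 = True.
  then (p_1 | p_2 | ~p_4 | ~p_6) forces p_4 = False.
Set p_7 = True.
All clauses satisfied.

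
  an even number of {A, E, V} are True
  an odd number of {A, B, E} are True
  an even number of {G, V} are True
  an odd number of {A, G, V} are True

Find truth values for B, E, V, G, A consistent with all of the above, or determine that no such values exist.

B=F, E=F, V=T, G=T, A=T

{A, E, V}: 2 true → even ✓
{A, B, E}: 1 true → odd ✓
{G, V}: 2 true → even ✓
{A, G, V}: 3 true → odd ✓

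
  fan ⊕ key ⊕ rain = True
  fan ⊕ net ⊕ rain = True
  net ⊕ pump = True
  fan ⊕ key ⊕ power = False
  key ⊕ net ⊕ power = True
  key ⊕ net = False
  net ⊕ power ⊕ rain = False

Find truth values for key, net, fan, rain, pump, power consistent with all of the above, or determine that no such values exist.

key = True, net = True, fan = False, rain = False, pump = False, power = True

fan ⊕ key ⊕ rain = F ⊕ T ⊕ F = True ✓
fan ⊕ net ⊕ rain = F ⊕ T ⊕ F = True ✓
net ⊕ pump = T ⊕ F = True ✓
fan ⊕ key ⊕ power = F ⊕ T ⊕ T = False ✓
key ⊕ net ⊕ power = T ⊕ T ⊕ T = True ✓
key ⊕ net = T ⊕ T = False ✓
net ⊕ power ⊕ rain = T ⊕ T ⊕ F = False ✓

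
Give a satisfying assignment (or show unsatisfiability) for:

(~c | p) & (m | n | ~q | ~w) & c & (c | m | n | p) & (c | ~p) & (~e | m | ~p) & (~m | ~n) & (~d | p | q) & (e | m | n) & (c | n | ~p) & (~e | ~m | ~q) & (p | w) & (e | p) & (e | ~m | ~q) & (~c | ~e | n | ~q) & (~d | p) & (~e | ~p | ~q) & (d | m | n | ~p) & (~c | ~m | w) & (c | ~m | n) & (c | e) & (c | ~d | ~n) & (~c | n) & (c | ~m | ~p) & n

Unit clause (c) forces c = True.
In (~c | n) only n is left, so n = True.
In (~c | p) only p is left, so p = True.
In (~m | ~n) only ~m is left, so m = False.
In (~e | m | ~p) only ~e is left, so e = False.
Set q = True.
Set w = False.
Set d = True.
All clauses satisfied.

q = True; n = True; c = True; m = False; e = False; p = True; w = False; d = True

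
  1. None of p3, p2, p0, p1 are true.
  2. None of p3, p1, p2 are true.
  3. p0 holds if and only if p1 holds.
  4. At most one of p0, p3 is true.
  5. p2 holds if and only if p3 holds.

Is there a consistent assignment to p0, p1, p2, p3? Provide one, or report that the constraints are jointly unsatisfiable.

p0=F, p1=F, p2=F, p3=F

  (1) {p3, p2, p0, p1}: 0 true — none ✓
  (2) {p3, p1, p2}: 0 true — none ✓
  (3) p0=F, p1=F — same ✓
  (4) {p0, p3}: 0 true — at most one ✓
  (5) p2=F, p3=F — same ✓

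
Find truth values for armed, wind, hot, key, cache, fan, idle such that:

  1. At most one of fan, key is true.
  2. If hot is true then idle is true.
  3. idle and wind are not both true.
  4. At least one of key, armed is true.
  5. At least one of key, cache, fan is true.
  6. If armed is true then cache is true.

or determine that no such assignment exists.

armed=F; wind=F; hot=F; key=T; cache=T; fan=F; idle=T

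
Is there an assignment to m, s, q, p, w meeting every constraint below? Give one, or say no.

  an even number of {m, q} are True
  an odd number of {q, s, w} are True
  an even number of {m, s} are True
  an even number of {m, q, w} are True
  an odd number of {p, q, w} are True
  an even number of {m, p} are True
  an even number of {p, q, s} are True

Adding constraints 2, 3, 4 mod 2: every variable appears an even number of times on the left, so the left side is 0.
But the right sides sum to 1 (mod 2). 0 ≠ 1 — the system is inconsistent.

No satisfying assignment exists.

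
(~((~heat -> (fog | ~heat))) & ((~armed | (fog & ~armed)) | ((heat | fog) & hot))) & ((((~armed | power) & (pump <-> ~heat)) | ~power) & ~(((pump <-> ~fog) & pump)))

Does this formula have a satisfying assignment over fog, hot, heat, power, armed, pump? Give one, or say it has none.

The formula is unsatisfiable.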